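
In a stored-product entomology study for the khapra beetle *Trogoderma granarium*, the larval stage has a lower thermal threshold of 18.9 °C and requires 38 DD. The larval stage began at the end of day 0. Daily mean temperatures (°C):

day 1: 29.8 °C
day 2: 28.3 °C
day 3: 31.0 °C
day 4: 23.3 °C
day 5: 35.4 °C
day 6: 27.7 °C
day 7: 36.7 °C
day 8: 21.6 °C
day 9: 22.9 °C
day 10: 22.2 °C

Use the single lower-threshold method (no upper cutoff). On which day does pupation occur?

Daily DD above 18.9 °C: 10.9, 9.4, 12.1, 4.4, 16.5, 8.8, 17.8, 2.7, 4.0, 3.3.
Cumulative: 10.9, 20.3, 32.4, 36.8, 53.3, 62.1, 79.9, 82.6, 86.6, 89.9.
The total first reaches 38 DD on day 5.

day 5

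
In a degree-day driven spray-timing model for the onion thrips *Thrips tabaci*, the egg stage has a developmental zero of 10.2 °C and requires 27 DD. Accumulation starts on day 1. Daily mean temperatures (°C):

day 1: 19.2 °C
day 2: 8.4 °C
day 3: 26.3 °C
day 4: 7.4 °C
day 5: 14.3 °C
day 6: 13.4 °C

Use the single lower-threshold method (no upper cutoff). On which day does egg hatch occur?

Daily DD above 10.2 °C: 9.0, 0.0, 16.1, 0.0, 4.1, 3.2.
Cumulative: 9.0, 9.0, 25.1, 25.1, 29.2, 32.4.
The total first reaches 27 DD on day 5.

day 5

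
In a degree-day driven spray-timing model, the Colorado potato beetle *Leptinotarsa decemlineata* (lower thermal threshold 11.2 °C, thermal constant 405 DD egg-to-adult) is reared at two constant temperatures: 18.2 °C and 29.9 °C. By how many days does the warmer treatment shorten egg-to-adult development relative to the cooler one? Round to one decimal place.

At 18.2 °C: 405 / (18.2 − 11.2) = 405 / 7.0 = 57.857 d.
At 29.9 °C: 405 / (29.9 − 11.2) = 405 / 18.7 = 21.658 d.
Difference = |57.857 − 21.658| = 36.199 ≈ 36.2 days.

36.2 days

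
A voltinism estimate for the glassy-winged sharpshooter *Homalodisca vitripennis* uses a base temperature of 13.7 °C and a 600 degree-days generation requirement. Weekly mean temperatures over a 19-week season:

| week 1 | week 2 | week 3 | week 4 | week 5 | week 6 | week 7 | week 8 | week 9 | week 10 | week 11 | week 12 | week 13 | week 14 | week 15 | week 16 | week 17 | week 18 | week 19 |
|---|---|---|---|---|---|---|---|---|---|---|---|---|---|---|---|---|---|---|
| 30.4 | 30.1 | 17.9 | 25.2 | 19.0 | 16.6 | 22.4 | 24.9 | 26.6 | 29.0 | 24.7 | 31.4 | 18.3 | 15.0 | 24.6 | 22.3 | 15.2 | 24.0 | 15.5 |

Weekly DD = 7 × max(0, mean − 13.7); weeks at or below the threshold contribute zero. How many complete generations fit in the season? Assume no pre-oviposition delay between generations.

Weekly DD (7 × max(0, T̄ − 13.7)): 116.9, 114.8, 29.4, 80.5, 37.1, 20.3, 60.9, 78.4, 90.3, 107.1, 77.0, 123.9, 32.2, 9.1, 76.3, 60.2, 10.5, 72.1, 12.6.
Season total = 1209.6 DD.
Complete generations = ⌊1209.6 / 600⌋ = 2.

2 generations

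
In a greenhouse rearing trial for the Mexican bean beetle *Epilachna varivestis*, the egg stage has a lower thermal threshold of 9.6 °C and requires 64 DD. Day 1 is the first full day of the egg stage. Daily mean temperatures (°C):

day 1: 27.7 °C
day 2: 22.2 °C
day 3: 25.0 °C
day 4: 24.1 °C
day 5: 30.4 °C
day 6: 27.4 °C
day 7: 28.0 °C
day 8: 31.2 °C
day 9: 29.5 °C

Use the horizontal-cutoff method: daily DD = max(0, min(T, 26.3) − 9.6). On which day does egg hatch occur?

day 5

Daily DD above 9.6 °C (capped at 16.7): 16.7, 12.6, 15.4, 14.5, 16.7, 16.7, 16.7, 16.7, 16.7.
Cumulative: 16.7, 29.3, 44.7, 59.2, 75.9, 92.6, 109.3, 126.0, 142.7.
The total first reaches 64 DD on day 5.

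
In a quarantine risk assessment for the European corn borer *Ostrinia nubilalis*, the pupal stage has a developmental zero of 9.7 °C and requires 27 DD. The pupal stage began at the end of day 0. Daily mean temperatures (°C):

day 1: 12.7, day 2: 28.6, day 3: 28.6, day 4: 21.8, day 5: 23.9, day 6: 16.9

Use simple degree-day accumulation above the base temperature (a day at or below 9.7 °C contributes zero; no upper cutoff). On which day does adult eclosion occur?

day 3

Daily DD above 9.7 °C: 3.0, 18.9, 18.9, 12.1, 14.2, 7.2.
Cumulative: 3.0, 21.9, 40.8, 52.9, 67.1, 74.3.
The total first reaches 27 DD on day 3.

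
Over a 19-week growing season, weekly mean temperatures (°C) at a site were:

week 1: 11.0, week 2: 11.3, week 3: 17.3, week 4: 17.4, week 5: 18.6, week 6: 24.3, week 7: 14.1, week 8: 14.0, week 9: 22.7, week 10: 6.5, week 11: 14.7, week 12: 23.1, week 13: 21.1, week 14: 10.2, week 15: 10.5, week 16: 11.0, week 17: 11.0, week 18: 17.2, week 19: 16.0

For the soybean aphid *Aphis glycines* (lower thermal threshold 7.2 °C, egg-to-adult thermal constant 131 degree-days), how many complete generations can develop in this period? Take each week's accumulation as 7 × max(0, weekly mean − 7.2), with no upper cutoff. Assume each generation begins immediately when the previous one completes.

8 generations

Weekly DD (7 × max(0, T̄ − 7.2)): 26.6, 28.7, 70.7, 71.4, 79.8, 119.7, 48.3, 47.6, 108.5, 0.0, 52.5, 111.3, 97.3, 21.0, 23.1, 26.6, 26.6, 70.0, 61.6.
Season total = 1091.3 DD.
Complete generations = ⌊1091.3 / 131⌋ = 8.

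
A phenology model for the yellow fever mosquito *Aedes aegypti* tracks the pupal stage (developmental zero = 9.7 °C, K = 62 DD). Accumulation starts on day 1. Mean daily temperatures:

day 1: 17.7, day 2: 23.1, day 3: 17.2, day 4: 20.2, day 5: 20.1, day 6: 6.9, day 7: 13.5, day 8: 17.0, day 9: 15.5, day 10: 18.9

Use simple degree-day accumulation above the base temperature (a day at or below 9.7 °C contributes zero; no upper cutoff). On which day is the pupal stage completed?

Daily DD above 9.7 °C: 8.0, 13.4, 7.5, 10.5, 10.4, 0.0, 3.8, 7.3, 5.8, 9.2.
Cumulative: 8.0, 21.4, 28.9, 39.4, 49.8, 49.8, 53.6, 60.9, 66.7, 75.9.
The total first reaches 62 DD on day 9.

day 9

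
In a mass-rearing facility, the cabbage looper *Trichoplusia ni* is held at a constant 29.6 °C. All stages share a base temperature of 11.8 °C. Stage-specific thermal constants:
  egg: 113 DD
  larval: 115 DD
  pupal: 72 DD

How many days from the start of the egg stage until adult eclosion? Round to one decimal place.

16.9 days

Daily accumulation at 29.6 °C = 29.6 − 11.8 = 17.8 DD/day.
Total K = 113 + 115 + 72 = 300 DD.
Total duration = 300 / 17.8 = 16.854 ≈ 16.9 days.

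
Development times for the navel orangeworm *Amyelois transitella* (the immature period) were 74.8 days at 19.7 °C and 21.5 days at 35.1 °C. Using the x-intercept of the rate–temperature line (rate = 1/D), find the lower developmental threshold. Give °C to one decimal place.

13.5 °C

Linear rate model ⇒ the product D·(T − T_b) is constant across temperatures.
74.8·(19.7 − T_b) = 21.5·(35.1 − T_b)
T_b = (74.8·19.7 − 21.5·35.1) / (74.8 − 21.5) = 718.91 / 53.3 = 13.488 °C ≈ 13.5 °C.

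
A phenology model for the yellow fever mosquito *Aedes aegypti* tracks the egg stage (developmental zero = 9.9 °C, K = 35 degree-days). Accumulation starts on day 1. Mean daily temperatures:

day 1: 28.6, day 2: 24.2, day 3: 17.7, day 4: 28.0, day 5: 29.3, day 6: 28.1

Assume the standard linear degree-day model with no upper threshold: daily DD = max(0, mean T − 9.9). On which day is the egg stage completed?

day 3

Daily DD above 9.9 °C: 18.7, 14.3, 7.8, 18.1, 19.4, 18.2.
Cumulative: 18.7, 33.0, 40.8, 58.9, 78.3, 96.5.
The total first reaches 35 DD on day 3.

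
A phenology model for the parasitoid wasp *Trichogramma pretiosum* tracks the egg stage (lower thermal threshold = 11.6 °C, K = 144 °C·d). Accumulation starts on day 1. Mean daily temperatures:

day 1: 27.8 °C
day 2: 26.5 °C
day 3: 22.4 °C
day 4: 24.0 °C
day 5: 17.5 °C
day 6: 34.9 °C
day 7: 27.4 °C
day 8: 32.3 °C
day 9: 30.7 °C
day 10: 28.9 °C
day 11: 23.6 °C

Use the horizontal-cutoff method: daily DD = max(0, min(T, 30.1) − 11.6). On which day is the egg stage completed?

day 10

Daily DD above 11.6 °C (capped at 18.5): 16.2, 14.9, 10.8, 12.4, 5.9, 18.5, 15.8, 18.5, 18.5, 17.3, 12.0.
Cumulative: 16.2, 31.1, 41.9, 54.3, 60.2, 78.7, 94.5, 113.0, 131.5, 148.8, 160.8.
The total first reaches 144 DD on day 10.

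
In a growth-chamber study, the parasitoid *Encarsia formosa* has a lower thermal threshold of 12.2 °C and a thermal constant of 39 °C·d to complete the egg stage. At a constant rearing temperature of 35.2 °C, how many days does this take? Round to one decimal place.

Daily accumulation = 35.2 − 12.2 = 23.0 DD/day.
Duration = 39 / 23.0 = 1.696 ≈ 1.7 days.

1.7 days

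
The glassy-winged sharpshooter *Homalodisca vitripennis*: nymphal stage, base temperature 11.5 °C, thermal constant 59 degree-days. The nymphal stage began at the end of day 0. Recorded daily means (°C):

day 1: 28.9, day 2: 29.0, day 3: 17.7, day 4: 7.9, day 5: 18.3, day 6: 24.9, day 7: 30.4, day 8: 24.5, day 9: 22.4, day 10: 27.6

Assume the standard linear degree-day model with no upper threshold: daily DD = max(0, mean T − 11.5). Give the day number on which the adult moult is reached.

day 6

Daily DD above 11.5 °C: 17.4, 17.5, 6.2, 0.0, 6.8, 13.4, 18.9, 13.0, 10.9, 16.1.
Cumulative: 17.4, 34.9, 41.1, 41.1, 47.9, 61.3, 80.2, 93.2, 104.1, 120.2.
The total first reaches 59 DD on day 6.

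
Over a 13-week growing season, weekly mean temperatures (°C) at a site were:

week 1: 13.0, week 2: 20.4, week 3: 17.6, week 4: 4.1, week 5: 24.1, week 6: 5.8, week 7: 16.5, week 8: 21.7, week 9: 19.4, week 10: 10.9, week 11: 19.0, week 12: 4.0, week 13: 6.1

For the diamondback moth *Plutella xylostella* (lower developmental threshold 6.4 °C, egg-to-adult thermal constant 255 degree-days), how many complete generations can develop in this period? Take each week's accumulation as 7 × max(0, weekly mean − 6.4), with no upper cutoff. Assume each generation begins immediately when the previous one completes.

Weekly DD (7 × max(0, T̄ − 6.4)): 46.2, 98.0, 78.4, 0.0, 123.9, 0.0, 70.7, 107.1, 91.0, 31.5, 88.2, 0.0, 0.0.
Season total = 735.0 DD.
Complete generations = ⌊735.0 / 255⌋ = 2.

2 generations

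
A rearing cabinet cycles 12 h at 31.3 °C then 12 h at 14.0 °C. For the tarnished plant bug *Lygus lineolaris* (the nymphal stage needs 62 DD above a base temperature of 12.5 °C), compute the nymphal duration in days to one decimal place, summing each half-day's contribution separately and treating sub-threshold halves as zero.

6.1 days

Day half: max(0, 31.3 − 12.5) × 0.5 = 18.8 × 0.5 = 9.40 DD.
Night half: max(0, 14.0 − 12.5) × 0.5 = 1.5 × 0.5 = 0.75 DD.
Per 24 h: 10.15 DD/day.
Duration = 62 / 10.15 = 6.108 ≈ 6.1 days.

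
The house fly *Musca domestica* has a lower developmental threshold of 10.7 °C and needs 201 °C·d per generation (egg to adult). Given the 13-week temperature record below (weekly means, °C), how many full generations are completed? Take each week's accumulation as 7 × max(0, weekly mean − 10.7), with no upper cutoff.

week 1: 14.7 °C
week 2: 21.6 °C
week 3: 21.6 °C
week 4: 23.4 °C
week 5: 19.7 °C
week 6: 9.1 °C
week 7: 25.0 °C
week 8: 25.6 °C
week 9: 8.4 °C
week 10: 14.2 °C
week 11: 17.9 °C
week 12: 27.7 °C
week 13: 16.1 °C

Weekly DD (7 × max(0, T̄ − 10.7)): 28.0, 76.3, 76.3, 88.9, 63.0, 0.0, 100.1, 104.3, 0.0, 24.5, 50.4, 119.0, 37.8.
Season total = 768.6 DD.
Complete generations = ⌊768.6 / 201⌋ = 3.

3 generations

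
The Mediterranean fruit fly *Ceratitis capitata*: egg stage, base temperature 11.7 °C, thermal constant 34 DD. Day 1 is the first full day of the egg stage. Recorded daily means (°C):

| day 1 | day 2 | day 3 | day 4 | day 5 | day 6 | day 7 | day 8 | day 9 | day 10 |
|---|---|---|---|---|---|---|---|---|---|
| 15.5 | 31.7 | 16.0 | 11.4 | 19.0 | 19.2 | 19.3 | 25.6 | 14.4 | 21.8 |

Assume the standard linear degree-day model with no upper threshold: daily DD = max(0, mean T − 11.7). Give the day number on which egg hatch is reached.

Daily DD above 11.7 °C: 3.8, 20.0, 4.3, 0.0, 7.3, 7.5, 7.6, 13.9, 2.7, 10.1.
Cumulative: 3.8, 23.8, 28.1, 28.1, 35.4, 42.9, 50.5, 64.4, 67.1, 77.2.
The total first reaches 34 DD on day 5.

day 5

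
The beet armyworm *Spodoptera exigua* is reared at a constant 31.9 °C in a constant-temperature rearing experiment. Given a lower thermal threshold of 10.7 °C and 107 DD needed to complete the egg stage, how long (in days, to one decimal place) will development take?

5.0 days

Daily accumulation = 31.9 − 10.7 = 21.2 DD/day.
Duration = 107 / 21.2 = 5.047 ≈ 5.0 days.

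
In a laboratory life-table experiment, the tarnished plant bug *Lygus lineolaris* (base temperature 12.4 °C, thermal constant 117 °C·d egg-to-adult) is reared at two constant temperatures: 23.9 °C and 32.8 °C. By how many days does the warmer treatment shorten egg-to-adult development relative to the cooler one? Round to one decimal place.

At 23.9 °C: 117 / (23.9 − 12.4) = 117 / 11.5 = 10.174 d.
At 32.8 °C: 117 / (32.8 − 12.4) = 117 / 20.4 = 5.735 d.
Difference = |10.174 − 5.735| = 4.439 ≈ 4.4 days.

4.4 days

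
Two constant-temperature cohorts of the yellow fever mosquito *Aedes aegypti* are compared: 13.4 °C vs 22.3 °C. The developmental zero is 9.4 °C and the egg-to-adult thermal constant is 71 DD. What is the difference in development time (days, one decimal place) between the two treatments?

At 13.4 °C: 71 / (13.4 − 9.4) = 71 / 4.0 = 17.750 d.
At 22.3 °C: 71 / (22.3 − 9.4) = 71 / 12.9 = 5.504 d.
Difference = |17.750 − 5.504| = 12.246 ≈ 12.2 days.

12.2 days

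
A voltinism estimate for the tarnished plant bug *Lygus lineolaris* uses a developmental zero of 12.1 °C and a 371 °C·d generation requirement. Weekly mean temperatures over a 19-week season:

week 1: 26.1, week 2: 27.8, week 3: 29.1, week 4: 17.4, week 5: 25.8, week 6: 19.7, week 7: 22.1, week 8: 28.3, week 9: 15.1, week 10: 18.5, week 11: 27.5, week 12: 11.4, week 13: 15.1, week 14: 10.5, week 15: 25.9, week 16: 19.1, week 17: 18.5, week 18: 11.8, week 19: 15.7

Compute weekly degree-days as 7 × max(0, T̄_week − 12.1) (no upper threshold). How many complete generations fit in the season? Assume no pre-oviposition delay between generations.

2 generations

Weekly DD (7 × max(0, T̄ − 12.1)): 98.0, 109.9, 119.0, 37.1, 95.9, 53.2, 70.0, 113.4, 21.0, 44.8, 107.8, 0.0, 21.0, 0.0, 96.6, 49.0, 44.8, 0.0, 25.2.
Season total = 1106.7 DD.
Complete generations = ⌊1106.7 / 371⌋ = 2.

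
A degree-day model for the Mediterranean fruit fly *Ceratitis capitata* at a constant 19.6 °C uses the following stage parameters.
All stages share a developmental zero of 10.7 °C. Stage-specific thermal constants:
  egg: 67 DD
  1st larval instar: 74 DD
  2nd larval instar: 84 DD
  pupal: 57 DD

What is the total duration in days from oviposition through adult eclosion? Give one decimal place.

Daily accumulation at 19.6 °C = 19.6 − 10.7 = 8.9 DD/day.
Total K = 67 + 74 + 84 + 57 = 282 DD.
Total duration = 282 / 8.9 = 31.685 ≈ 31.7 days.

31.7 days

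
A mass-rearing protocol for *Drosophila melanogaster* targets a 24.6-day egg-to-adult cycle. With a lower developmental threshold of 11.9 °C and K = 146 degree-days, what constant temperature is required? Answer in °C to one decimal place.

Required daily accumulation = 146 / 24.6 = 5.935 DD/day.
T = T_base + 5.935 = 11.9 + 5.935 = 17.835 ≈ 17.8 °C.

17.8 °C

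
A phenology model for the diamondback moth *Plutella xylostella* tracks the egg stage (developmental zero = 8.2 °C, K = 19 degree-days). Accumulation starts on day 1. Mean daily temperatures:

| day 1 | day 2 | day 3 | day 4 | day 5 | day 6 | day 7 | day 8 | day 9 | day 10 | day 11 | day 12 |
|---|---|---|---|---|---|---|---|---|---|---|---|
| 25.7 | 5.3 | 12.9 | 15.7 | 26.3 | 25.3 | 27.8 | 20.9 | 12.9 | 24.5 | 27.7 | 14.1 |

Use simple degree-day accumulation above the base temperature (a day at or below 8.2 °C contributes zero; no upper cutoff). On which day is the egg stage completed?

day 3

Daily DD above 8.2 °C: 17.5, 0.0, 4.7, 7.5, 18.1, 17.1, 19.6, 12.7, 4.7, 16.3, 19.5, 5.9.
Cumulative: 17.5, 17.5, 22.2, 29.7, 47.8, 64.9, 84.5, 97.2, 101.9, 118.2, 137.7, 143.6.
The total first reaches 19 DD on day 3.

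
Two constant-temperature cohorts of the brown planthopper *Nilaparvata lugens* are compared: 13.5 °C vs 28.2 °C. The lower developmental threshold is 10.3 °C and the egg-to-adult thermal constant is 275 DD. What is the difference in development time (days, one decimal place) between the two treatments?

At 13.5 °C: 275 / (13.5 − 10.3) = 275 / 3.2 = 85.938 d.
At 28.2 °C: 275 / (28.2 − 10.3) = 275 / 17.9 = 15.363 d.
Difference = |85.938 − 15.363| = 70.574 ≈ 70.6 days.

70.6 days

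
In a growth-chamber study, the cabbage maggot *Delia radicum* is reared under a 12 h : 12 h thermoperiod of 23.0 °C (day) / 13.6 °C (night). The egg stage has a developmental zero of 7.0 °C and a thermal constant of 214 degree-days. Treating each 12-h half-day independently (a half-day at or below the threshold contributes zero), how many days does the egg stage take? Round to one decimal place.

18.9 days

Day half: max(0, 23.0 − 7.0) × 0.5 = 16.0 × 0.5 = 8.00 DD.
Night half: max(0, 13.6 − 7.0) × 0.5 = 6.6 × 0.5 = 3.30 DD.
Per 24 h: 11.30 DD/day.
Duration = 214 / 11.30 = 18.938 ≈ 18.9 days.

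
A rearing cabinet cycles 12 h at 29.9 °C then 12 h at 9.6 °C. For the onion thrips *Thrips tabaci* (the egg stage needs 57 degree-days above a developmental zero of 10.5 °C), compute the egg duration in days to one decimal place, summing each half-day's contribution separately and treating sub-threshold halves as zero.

5.9 days

Day half: max(0, 29.9 − 10.5) × 0.5 = 19.4 × 0.5 = 9.70 DD.
Night half: max(0, 9.6 − 10.5) × 0.5 = 0.0 × 0.5 = 0.00 DD.
Per 24 h: 9.70 DD/day.
Duration = 57 / 9.70 = 5.876 ≈ 5.9 days.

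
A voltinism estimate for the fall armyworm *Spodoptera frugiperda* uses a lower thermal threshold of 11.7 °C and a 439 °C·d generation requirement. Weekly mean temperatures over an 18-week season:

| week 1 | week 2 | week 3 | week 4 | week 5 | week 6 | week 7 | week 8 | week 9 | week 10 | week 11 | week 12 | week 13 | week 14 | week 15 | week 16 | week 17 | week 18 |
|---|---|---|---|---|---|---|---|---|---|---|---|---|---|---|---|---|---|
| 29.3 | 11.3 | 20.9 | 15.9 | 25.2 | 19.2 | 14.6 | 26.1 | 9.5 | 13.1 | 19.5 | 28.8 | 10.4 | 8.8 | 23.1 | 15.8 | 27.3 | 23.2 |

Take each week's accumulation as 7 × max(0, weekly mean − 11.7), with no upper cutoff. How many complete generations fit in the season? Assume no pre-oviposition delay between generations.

2 generations

Weekly DD (7 × max(0, T̄ − 11.7)): 123.2, 0.0, 64.4, 29.4, 94.5, 52.5, 20.3, 100.8, 0.0, 9.8, 54.6, 119.7, 0.0, 0.0, 79.8, 28.7, 109.2, 80.5.
Season total = 967.4 DD.
Complete generations = ⌊967.4 / 439⌋ = 2.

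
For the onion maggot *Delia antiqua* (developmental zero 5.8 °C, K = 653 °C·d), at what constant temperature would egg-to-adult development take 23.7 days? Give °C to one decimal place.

33.4 °C

Required daily accumulation = 653 / 23.7 = 27.553 DD/day.
T = T_base + 27.553 = 5.8 + 27.553 = 33.353 ≈ 33.4 °C.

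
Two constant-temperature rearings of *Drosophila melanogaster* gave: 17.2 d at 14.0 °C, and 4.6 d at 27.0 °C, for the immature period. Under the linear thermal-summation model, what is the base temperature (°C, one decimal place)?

9.3 °C

Equal thermal constants: D₁(T₁ − T_b) = D₂(T₂ − T_b).
17.2·(14.0 − T_b) = 4.6·(27.0 − T_b)
T_b = (17.2·14.0 − 4.6·27.0) / (17.2 − 4.6) = 116.60 / 12.6 = 9.254 °C ≈ 9.3 °C.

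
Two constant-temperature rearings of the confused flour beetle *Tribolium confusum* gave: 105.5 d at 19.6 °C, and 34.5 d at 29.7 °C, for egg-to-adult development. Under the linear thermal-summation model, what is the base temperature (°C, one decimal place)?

14.7 °C

Equal thermal constants: D₁(T₁ − T_b) = D₂(T₂ − T_b).
105.5·(19.6 − T_b) = 34.5·(29.7 − T_b)
T_b = (105.5·19.6 − 34.5·29.7) / (105.5 − 34.5) = 1043.15 / 71.0 = 14.692 °C ≈ 14.7 °C.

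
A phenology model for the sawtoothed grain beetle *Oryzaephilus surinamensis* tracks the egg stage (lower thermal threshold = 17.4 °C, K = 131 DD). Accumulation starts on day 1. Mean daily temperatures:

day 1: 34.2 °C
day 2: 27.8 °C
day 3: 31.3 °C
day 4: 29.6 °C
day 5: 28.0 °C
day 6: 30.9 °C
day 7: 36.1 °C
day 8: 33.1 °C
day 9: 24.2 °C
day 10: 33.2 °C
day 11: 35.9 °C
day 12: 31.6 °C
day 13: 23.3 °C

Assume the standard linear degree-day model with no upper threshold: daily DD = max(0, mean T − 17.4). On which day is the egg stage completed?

Daily DD above 17.4 °C: 16.8, 10.4, 13.9, 12.2, 10.6, 13.5, 18.7, 15.7, 6.8, 15.8, 18.5, 14.2, 5.9.
Cumulative: 16.8, 27.2, 41.1, 53.3, 63.9, 77.4, 96.1, 111.8, 118.6, 134.4, 152.9, 167.1, 173.0.
The total first reaches 131 DD on day 10.

day 10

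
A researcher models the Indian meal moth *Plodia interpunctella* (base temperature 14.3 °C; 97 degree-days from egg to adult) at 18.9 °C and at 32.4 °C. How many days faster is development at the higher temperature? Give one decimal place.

15.7 days

At 18.9 °C: 97 / (18.9 − 14.3) = 97 / 4.6 = 21.087 d.
At 32.4 °C: 97 / (32.4 − 14.3) = 97 / 18.1 = 5.359 d.
Difference = |21.087 − 5.359| = 15.728 ≈ 15.7 days.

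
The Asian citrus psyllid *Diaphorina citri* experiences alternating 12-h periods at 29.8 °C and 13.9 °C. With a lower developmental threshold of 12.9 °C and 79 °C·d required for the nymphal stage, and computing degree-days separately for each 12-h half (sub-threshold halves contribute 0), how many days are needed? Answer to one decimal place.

Day half: max(0, 29.8 − 12.9) × 0.5 = 16.9 × 0.5 = 8.45 DD.
Night half: max(0, 13.9 − 12.9) × 0.5 = 1.0 × 0.5 = 0.50 DD.
Per 24 h: 8.95 DD/day.
Duration = 79 / 8.95 = 8.827 ≈ 8.8 days.

8.8 days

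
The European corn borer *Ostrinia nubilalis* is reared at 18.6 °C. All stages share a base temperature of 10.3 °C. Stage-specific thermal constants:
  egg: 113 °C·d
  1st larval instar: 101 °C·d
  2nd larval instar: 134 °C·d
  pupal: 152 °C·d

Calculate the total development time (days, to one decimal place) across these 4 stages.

Daily accumulation at 18.6 °C = 18.6 − 10.3 = 8.3 DD/day.
Total K = 113 + 101 + 134 + 152 = 500 DD.
Total duration = 500 / 8.3 = 60.241 ≈ 60.2 days.

60.2 days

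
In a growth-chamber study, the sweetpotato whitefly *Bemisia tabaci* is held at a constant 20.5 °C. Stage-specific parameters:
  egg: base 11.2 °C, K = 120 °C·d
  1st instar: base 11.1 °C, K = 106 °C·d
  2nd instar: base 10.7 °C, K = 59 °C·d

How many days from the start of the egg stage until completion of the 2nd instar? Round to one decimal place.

egg: 120 / (20.5 − 11.2) = 120 / 9.3 = 12.903 d.
1st instar: 106 / (20.5 − 11.1) = 106 / 9.4 = 11.277 d.
2nd instar: 59 / (20.5 − 10.7) = 59 / 9.8 = 6.020 d.
Sum = 30.200 ≈ 30.2 days.

30.2 days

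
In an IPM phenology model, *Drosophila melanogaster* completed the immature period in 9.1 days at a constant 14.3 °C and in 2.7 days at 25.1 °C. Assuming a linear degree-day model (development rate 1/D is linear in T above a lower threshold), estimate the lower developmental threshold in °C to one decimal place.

9.7 °C

Equal thermal constants: D₁(T₁ − T_b) = D₂(T₂ − T_b).
9.1·(14.3 − T_b) = 2.7·(25.1 − T_b)
T_b = (9.1·14.3 − 2.7·25.1) / (9.1 − 2.7) = 62.36 / 6.4 = 9.744 °C ≈ 9.7 °C.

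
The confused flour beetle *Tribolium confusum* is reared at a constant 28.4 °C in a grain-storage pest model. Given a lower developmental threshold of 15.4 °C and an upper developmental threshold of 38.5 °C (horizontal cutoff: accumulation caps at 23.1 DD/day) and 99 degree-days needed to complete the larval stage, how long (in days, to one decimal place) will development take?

Daily accumulation = 28.4 − 15.4 = 13.0 DD/day.
Duration = 99 / 13.0 = 7.615 ≈ 7.6 days.

7.6 days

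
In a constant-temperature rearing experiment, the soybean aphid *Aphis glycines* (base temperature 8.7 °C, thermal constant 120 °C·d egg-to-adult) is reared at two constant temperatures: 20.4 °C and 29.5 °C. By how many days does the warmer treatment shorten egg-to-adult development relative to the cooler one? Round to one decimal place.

At 20.4 °C: 120 / (20.4 − 8.7) = 120 / 11.7 = 10.256 d.
At 29.5 °C: 120 / (29.5 − 8.7) = 120 / 20.8 = 5.769 d.
Difference = |10.256 − 5.769| = 4.487 ≈ 4.5 days.

4.5 days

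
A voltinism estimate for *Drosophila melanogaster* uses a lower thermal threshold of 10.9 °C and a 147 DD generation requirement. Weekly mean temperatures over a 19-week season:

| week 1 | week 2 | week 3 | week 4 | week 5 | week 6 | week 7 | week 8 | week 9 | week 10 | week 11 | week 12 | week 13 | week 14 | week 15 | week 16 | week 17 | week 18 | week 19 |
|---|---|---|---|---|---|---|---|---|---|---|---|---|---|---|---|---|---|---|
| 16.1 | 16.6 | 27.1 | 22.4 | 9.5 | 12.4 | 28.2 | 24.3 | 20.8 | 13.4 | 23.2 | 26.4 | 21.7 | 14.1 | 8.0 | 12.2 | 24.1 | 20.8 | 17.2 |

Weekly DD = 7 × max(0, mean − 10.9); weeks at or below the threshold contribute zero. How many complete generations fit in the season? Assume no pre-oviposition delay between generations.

Weekly DD (7 × max(0, T̄ − 10.9)): 36.4, 39.9, 113.4, 80.5, 0.0, 10.5, 121.1, 93.8, 69.3, 17.5, 86.1, 108.5, 75.6, 22.4, 0.0, 9.1, 92.4, 69.3, 44.1.
Season total = 1089.9 DD.
Complete generations = ⌊1089.9 / 147⌋ = 7.

7 generations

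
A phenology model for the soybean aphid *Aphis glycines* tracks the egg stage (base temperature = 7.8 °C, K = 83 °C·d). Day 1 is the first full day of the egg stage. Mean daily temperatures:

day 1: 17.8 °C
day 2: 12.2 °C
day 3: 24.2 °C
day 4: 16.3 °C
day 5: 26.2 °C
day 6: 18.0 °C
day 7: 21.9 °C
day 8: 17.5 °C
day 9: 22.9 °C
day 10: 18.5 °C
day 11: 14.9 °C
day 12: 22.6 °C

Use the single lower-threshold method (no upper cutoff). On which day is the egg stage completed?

day 8

Daily DD above 7.8 °C: 10.0, 4.4, 16.4, 8.5, 18.4, 10.2, 14.1, 9.7, 15.1, 10.7, 7.1, 14.8.
Cumulative: 10.0, 14.4, 30.8, 39.3, 57.7, 67.9, 82.0, 91.7, 106.8, 117.5, 124.6, 139.4.
The total first reaches 83 DD on day 8.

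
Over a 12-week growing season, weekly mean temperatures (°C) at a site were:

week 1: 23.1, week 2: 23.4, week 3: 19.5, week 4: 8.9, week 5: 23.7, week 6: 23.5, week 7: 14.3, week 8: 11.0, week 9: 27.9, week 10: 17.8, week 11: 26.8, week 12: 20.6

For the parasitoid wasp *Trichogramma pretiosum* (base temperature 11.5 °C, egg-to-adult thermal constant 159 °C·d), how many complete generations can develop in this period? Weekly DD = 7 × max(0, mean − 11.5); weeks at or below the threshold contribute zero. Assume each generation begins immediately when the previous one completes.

4 generations

Weekly DD (7 × max(0, T̄ − 11.5)): 81.2, 83.3, 56.0, 0.0, 85.4, 84.0, 19.6, 0.0, 114.8, 44.1, 107.1, 63.7.
Season total = 739.2 DD.
Complete generations = ⌊739.2 / 159⌋ = 4.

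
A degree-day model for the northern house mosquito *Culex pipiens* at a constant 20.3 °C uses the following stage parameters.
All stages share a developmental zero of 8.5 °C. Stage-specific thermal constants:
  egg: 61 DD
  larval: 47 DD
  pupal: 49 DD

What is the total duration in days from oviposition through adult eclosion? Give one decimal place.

Daily accumulation at 20.3 °C = 20.3 − 8.5 = 11.8 DD/day.
Total K = 61 + 47 + 49 = 157 DD.
Total duration = 157 / 11.8 = 13.305 ≈ 13.3 days.

13.3 days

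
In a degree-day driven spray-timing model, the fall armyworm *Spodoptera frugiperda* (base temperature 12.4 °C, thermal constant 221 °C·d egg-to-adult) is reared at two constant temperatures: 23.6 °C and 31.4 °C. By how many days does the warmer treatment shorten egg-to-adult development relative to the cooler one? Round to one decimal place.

8.1 days

At 23.6 °C: 221 / (23.6 − 12.4) = 221 / 11.2 = 19.732 d.
At 31.4 °C: 221 / (31.4 − 12.4) = 221 / 19.0 = 11.632 d.
Difference = |19.732 − 11.632| = 8.101 ≈ 8.1 days.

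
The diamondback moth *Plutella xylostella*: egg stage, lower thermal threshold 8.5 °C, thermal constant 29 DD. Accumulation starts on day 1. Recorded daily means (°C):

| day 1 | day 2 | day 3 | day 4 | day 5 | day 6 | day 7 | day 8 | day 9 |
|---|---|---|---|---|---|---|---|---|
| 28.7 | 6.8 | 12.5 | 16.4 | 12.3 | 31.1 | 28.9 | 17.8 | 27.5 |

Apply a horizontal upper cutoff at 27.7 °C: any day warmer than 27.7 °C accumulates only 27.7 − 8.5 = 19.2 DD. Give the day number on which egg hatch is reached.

day 4

Daily DD above 8.5 °C (capped at 19.2): 19.2, 0.0, 4.0, 7.9, 3.8, 19.2, 19.2, 9.3, 19.0.
Cumulative: 19.2, 19.2, 23.2, 31.1, 34.9, 54.1, 73.3, 82.6, 101.6.
The total first reaches 29 DD on day 4.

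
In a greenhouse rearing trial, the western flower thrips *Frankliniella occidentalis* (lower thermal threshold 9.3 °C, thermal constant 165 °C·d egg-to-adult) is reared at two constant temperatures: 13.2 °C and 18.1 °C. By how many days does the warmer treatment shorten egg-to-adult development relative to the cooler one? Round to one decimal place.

At 13.2 °C: 165 / (13.2 − 9.3) = 165 / 3.9 = 42.308 d.
At 18.1 °C: 165 / (18.1 − 9.3) = 165 / 8.8 = 18.750 d.
Difference = |42.308 − 18.750| = 23.558 ≈ 23.6 days.

23.6 days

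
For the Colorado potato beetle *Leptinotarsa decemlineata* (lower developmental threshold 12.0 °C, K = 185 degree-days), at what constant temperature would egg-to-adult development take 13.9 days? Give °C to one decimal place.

25.3 °C

Required daily accumulation = 185 / 13.9 = 13.309 DD/day.
T = T_base + 13.309 = 12.0 + 13.309 = 25.309 ≈ 25.3 °C.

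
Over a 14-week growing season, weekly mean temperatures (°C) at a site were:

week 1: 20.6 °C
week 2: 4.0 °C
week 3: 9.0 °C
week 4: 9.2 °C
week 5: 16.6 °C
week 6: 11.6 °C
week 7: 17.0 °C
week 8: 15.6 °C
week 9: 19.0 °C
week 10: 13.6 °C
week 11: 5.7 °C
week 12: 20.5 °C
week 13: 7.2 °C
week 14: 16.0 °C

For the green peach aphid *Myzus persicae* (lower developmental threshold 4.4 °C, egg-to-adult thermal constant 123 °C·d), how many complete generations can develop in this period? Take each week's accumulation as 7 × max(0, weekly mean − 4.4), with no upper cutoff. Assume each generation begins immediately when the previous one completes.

Weekly DD (7 × max(0, T̄ − 4.4)): 113.4, 0.0, 32.2, 33.6, 85.4, 50.4, 88.2, 78.4, 102.2, 64.4, 9.1, 112.7, 19.6, 81.2.
Season total = 870.8 DD.
Complete generations = ⌊870.8 / 123⌋ = 7.

7 generations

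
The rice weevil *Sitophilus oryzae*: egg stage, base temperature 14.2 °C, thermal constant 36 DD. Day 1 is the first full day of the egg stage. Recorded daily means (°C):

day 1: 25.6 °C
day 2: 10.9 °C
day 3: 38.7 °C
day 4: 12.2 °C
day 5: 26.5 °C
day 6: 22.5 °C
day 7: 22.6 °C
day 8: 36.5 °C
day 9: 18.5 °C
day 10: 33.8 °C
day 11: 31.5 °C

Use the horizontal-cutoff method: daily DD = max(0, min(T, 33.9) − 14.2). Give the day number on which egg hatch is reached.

day 5

Daily DD above 14.2 °C (capped at 19.7): 11.4, 0.0, 19.7, 0.0, 12.3, 8.3, 8.4, 19.7, 4.3, 19.6, 17.3.
Cumulative: 11.4, 11.4, 31.1, 31.1, 43.4, 51.7, 60.1, 79.8, 84.1, 103.7, 121.0.
The total first reaches 36 DD on day 5.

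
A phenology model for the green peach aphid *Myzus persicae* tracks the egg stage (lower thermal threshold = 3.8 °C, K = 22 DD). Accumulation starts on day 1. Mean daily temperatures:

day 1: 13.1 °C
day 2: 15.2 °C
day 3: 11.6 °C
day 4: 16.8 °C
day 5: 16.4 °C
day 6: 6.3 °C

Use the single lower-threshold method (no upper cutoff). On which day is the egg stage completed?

day 3

Daily DD above 3.8 °C: 9.3, 11.4, 7.8, 13.0, 12.6, 2.5.
Cumulative: 9.3, 20.7, 28.5, 41.5, 54.1, 56.6.
The total first reaches 22 DD on day 3.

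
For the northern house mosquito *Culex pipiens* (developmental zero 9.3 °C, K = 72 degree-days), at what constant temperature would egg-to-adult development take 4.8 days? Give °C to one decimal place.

Required daily accumulation = 72 / 4.8 = 15.000 DD/day.
T = T_base + 15.000 = 9.3 + 15.000 = 24.300 ≈ 24.3 °C.

24.3 °C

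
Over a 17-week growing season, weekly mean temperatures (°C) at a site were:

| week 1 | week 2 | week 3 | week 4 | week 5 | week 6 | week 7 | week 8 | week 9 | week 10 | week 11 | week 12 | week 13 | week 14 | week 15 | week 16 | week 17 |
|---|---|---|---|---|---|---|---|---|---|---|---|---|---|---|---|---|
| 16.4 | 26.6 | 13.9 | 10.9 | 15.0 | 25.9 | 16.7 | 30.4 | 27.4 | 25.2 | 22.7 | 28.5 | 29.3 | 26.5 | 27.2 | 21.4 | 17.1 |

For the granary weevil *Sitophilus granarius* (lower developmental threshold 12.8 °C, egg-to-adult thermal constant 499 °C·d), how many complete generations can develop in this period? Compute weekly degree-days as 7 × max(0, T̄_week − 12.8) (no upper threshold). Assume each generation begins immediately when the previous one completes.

2 generations

Weekly DD (7 × max(0, T̄ − 12.8)): 25.2, 96.6, 7.7, 0.0, 15.4, 91.7, 27.3, 123.2, 102.2, 86.8, 69.3, 109.9, 115.5, 95.9, 100.8, 60.2, 30.1.
Season total = 1157.8 DD.
Complete generations = ⌊1157.8 / 499⌋ = 2.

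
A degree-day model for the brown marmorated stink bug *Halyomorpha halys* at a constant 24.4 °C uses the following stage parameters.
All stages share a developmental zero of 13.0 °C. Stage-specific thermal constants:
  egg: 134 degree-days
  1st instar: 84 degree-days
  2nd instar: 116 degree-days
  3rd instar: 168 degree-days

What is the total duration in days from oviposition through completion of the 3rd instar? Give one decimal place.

Daily accumulation at 24.4 °C = 24.4 − 13.0 = 11.4 DD/day.
Total K = 134 + 84 + 116 + 168 = 502 DD.
Total duration = 502 / 11.4 = 44.035 ≈ 44.0 days.

44.0 days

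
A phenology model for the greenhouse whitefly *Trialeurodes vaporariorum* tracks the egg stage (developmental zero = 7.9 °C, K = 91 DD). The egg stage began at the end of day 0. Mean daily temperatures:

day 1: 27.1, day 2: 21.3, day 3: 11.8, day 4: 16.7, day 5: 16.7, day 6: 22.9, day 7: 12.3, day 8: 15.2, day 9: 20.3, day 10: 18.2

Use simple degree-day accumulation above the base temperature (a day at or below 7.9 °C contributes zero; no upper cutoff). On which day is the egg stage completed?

day 9

Daily DD above 7.9 °C: 19.2, 13.4, 3.9, 8.8, 8.8, 15.0, 4.4, 7.3, 12.4, 10.3.
Cumulative: 19.2, 32.6, 36.5, 45.3, 54.1, 69.1, 73.5, 80.8, 93.2, 103.5.
The total first reaches 91 DD on day 9.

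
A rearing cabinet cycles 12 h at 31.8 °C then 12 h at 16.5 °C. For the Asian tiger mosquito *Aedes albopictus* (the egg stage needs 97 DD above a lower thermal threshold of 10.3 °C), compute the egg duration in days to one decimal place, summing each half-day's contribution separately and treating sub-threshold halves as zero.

7.0 days

Day half: max(0, 31.8 − 10.3) × 0.5 = 21.5 × 0.5 = 10.75 DD.
Night half: max(0, 16.5 − 10.3) × 0.5 = 6.2 × 0.5 = 3.10 DD.
Per 24 h: 13.85 DD/day.
Duration = 97 / 13.85 = 7.004 ≈ 7.0 days.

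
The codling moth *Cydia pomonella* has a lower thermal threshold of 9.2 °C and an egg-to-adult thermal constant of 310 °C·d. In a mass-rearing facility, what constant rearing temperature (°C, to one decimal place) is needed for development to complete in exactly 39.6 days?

17.0 °C

Required daily accumulation = 310 / 39.6 = 7.828 DD/day.
T = T_base + 7.828 = 9.2 + 7.828 = 17.028 ≈ 17.0 °C.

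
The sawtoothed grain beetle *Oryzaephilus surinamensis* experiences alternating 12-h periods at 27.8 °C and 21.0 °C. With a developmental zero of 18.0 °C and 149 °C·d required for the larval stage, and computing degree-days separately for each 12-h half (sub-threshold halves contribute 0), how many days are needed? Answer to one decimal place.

Day half: max(0, 27.8 − 18.0) × 0.5 = 9.8 × 0.5 = 4.90 DD.
Night half: max(0, 21.0 − 18.0) × 0.5 = 3.0 × 0.5 = 1.50 DD.
Per 24 h: 6.40 DD/day.
Duration = 149 / 6.40 = 23.281 ≈ 23.3 days.

23.3 days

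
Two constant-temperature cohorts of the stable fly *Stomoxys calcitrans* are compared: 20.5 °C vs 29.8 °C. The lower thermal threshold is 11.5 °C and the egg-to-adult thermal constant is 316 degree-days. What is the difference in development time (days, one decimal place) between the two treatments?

17.8 days

At 20.5 °C: 316 / (20.5 − 11.5) = 316 / 9.0 = 35.111 d.
At 29.8 °C: 316 / (29.8 − 11.5) = 316 / 18.3 = 17.268 d.
Difference = |35.111 − 17.268| = 17.843 ≈ 17.8 days.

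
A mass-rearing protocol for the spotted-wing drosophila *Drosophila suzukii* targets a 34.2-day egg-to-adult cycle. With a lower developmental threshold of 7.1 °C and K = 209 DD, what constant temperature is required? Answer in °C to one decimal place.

Required daily accumulation = 209 / 34.2 = 6.111 DD/day.
T = T_base + 6.111 = 7.1 + 6.111 = 13.211 ≈ 13.2 °C.

13.2 °C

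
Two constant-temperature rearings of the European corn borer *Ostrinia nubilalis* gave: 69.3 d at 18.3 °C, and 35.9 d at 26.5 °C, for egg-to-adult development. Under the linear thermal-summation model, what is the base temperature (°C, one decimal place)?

Under the model K = D·(T − T_b), so D₁·(T₁ − T_b) = D₂·(T₂ − T_b).
69.3·(18.3 − T_b) = 35.9·(26.5 − T_b)
T_b = (69.3·18.3 − 35.9·26.5) / (69.3 − 35.9) = 316.84 / 33.4 = 9.486 °C ≈ 9.5 °C.

9.5 °C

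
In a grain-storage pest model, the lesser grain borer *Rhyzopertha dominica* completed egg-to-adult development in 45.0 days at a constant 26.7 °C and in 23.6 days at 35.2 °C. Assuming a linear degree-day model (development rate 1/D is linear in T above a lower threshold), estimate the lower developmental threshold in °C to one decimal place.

Under the model K = D·(T − T_b), so D₁·(T₁ − T_b) = D₂·(T₂ − T_b).
45.0·(26.7 − T_b) = 23.6·(35.2 − T_b)
T_b = (45.0·26.7 − 23.6·35.2) / (45.0 − 23.6) = 370.78 / 21.4 = 17.326 °C ≈ 17.3 °C.

17.3 °C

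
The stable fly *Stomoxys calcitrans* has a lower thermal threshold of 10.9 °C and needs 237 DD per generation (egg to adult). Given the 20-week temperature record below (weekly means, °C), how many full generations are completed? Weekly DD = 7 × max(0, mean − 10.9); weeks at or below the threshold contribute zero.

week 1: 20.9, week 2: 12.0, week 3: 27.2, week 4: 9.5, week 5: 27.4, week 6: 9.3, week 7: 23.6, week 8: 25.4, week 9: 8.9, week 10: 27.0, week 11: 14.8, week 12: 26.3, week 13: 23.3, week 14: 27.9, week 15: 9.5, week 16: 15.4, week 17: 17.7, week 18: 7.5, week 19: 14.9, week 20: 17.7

4 generations

Weekly DD (7 × max(0, T̄ − 10.9)): 70.0, 7.7, 114.1, 0.0, 115.5, 0.0, 88.9, 101.5, 0.0, 112.7, 27.3, 107.8, 86.8, 119.0, 0.0, 31.5, 47.6, 0.0, 28.0, 47.6.
Season total = 1106.0 DD.
Complete generations = ⌊1106.0 / 237⌋ = 4.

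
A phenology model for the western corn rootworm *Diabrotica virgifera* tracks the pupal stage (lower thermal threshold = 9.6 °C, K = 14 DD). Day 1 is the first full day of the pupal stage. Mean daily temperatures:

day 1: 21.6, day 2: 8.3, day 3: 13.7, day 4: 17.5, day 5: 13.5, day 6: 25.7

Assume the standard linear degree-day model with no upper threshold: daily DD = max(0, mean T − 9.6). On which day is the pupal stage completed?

day 3

Daily DD above 9.6 °C: 12.0, 0.0, 4.1, 7.9, 3.9, 16.1.
Cumulative: 12.0, 12.0, 16.1, 24.0, 27.9, 44.0.
The total first reaches 14 DD on day 3.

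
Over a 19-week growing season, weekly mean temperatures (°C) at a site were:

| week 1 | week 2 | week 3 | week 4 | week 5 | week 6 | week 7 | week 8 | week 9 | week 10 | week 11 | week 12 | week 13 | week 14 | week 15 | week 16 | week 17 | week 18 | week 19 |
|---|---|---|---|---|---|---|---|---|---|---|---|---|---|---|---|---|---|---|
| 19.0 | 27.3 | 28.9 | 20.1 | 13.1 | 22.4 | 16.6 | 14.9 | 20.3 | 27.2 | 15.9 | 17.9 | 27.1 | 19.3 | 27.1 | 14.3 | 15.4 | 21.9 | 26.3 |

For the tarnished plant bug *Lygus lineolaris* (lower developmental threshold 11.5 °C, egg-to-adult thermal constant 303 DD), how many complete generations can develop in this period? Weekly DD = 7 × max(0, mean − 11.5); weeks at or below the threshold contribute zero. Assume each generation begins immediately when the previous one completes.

4 generations

Weekly DD (7 × max(0, T̄ − 11.5)): 52.5, 110.6, 121.8, 60.2, 11.2, 76.3, 35.7, 23.8, 61.6, 109.9, 30.8, 44.8, 109.2, 54.6, 109.2, 19.6, 27.3, 72.8, 103.6.
Season total = 1235.5 DD.
Complete generations = ⌊1235.5 / 303⌋ = 4.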